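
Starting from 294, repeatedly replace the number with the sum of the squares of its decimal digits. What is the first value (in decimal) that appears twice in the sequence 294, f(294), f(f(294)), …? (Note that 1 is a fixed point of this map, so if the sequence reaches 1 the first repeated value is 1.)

4

294 → 101
101 → 2
2 → 4
4 → 16
16 → 37
37 → 58
58 → 89
89 → 145
145 → 42
42 → 20
20 → 4  — 4 already appeared earlier.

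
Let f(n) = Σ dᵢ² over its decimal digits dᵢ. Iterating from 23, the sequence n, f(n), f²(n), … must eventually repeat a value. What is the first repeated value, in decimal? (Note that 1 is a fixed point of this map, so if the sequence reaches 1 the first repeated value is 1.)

1

23 → 2² + 3² = 4 + 9 = 13
13 → 1² + 3² = 1 + 9 = 10
10 → 1² + 0² = 1 + 0 = 1  — reached the fixed point 1.
1 → 1, so 1 is the first repeated value.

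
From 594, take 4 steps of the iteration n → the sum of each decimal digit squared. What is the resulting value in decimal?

65

594 → 5² + 9² + 4² = 122
122 → 1² + 2² + 2² = 9
9 → 9² = 81
81 → 8² + 1² = 65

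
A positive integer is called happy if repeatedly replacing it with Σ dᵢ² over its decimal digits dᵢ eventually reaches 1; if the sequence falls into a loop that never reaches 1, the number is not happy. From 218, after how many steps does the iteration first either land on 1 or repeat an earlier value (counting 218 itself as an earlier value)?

14

218 → 2² + 1² + 8² = 4 + 1 + 64 = 69
69 → 6² + 9² = 36 + 81 = 117
117 → 1² + 1² + 7² = 1 + 1 + 49 = 51
51 → 5² + 1² = 25 + 1 = 26
26 → 2² + 6² = 4 + 36 = 40
40 → 4² + 0² = 16 + 0 = 16
16 → 1² + 6² = 1 + 36 = 37
37 → 3² + 7² = 9 + 49 = 58
58 → 5² + 8² = 25 + 64 = 89
89 → 8² + 9² = 64 + 81 = 145
145 → 1² + 4² + 5² = 1 + 16 + 25 = 42
42 → 4² + 2² = 16 + 4 = 20
20 → 2² + 0² = 4 + 0 = 4
4 → 4² = 16  — 16 repeats.
That took 14 steps.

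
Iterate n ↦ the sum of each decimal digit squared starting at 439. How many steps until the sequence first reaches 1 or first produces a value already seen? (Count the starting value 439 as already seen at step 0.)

439 → 4² + 3² + 9² = 16 + 9 + 81 = 106
106 → 1² + 0² + 6² = 1 + 0 + 36 = 37
37 → 3² + 7² = 9 + 49 = 58
58 → 5² + 8² = 25 + 64 = 89
89 → 8² + 9² = 64 + 81 = 145
145 → 1² + 4² + 5² = 1 + 16 + 25 = 42
42 → 4² + 2² = 16 + 4 = 20
20 → 2² + 0² = 4 + 0 = 4
4 → 4² = 16
16 → 1² + 6² = 1 + 36 = 37  — 37 repeats.
That took 10 steps.

10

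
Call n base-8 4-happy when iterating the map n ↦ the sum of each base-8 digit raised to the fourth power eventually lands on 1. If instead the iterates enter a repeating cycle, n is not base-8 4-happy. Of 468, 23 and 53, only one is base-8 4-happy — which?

23

468: 468 → 2673 → 1923 → 1458 → 2624 → 626 → 1314 → 544 → 257 → 257  — repeats 257 (not base-8 4-happy)
23: 23 → 2417 → 2178 → 288 → 512 → 1  — reaches 1 (base-8 4-happy)
53: 53 → 1921 → 1378 → 913 → 1314 → 544 → 257 → 257  — repeats 257 (not base-8 4-happy)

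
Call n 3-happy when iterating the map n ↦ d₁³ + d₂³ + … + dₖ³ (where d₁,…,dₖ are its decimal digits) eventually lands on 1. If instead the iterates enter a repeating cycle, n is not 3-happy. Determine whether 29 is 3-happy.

29 → 737
737 → 713
713 → 371
371 → 371  — 371 already seen; the sequence cycles without reaching 1.

not 3-happy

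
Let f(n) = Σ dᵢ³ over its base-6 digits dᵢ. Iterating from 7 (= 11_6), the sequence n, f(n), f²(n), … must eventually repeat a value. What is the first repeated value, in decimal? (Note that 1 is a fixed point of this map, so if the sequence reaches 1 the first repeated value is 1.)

7 = (1,1)_6 → 1³ + 1³ = 1 + 1 = 2
2 = (2)_6 → 2³ = 8
8 = (1,2)_6 → 1³ + 2³ = 1 + 8 = 9
9 = (1,3)_6 → 1³ + 3³ = 1 + 27 = 28
28 = (4,4)_6 → 4³ + 4³ = 64 + 64 = 128
128 = (3,3,2)_6 → 3³ + 3³ + 2³ = 27 + 27 + 8 = 62
62 = (1,4,2)_6 → 1³ + 4³ + 2³ = 1 + 64 + 8 = 73
73 = (2,0,1)_6 → 2³ + 0³ + 1³ = 8 + 0 + 1 = 9  — 9 already appeared earlier.

9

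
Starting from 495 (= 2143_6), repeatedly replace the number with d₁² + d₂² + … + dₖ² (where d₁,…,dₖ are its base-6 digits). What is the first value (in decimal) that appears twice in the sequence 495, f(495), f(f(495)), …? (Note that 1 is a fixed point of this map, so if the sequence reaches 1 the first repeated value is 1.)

25

495 = (2,1,4,3)_6 → 2² + 1² + 4² + 3² = 4 + 1 + 16 + 9 = 30
30 = (5,0)_6 → 5² + 0² = 25 + 0 = 25
25 = (4,1)_6 → 4² + 1² = 16 + 1 = 17
17 = (2,5)_6 → 2² + 5² = 4 + 25 = 29
29 = (4,5)_6 → 4² + 5² = 16 + 25 = 41
41 = (1,0,5)_6 → 1² + 0² + 5² = 1 + 0 + 25 = 26
26 = (4,2)_6 → 4² + 2² = 16 + 4 = 20
20 = (3,2)_6 → 3² + 2² = 9 + 4 = 13
13 = (2,1)_6 → 2² + 1² = 4 + 1 = 5
5 = (5)_6 → 5² = 25  — 25 already appeared earlier.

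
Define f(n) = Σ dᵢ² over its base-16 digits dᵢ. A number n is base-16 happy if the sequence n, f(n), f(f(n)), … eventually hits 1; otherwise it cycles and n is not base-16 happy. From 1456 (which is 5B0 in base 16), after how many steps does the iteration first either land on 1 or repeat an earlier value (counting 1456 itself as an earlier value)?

1456 = (5,11,0)_16 → 5² + 11² + 0² = 25 + 121 + 0 = 146
146 = (9,2)_16 → 9² + 2² = 81 + 4 = 85
85 = (5,5)_16 → 5² + 5² = 25 + 25 = 50
50 = (3,2)_16 → 3² + 2² = 9 + 4 = 13
13 = (13)_16 → 13² = 169
169 = (10,9)_16 → 10² + 9² = 100 + 81 = 181
181 = (11,5)_16 → 11² + 5² = 121 + 25 = 146  — 146 repeats.
That took 7 steps.

7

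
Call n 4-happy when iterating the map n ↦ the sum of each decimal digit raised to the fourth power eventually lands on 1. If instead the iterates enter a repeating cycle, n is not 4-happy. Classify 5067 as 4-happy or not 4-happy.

not 4-happy

5067 → 5⁴ + 0⁴ + 6⁴ + 7⁴ = 4322
4322 → 4⁴ + 3⁴ + 2⁴ + 2⁴ = 369
369 → 3⁴ + 6⁴ + 9⁴ = 7938
7938 → 7⁴ + 9⁴ + 3⁴ + 8⁴ = 13139
13139 → 1⁴ + 3⁴ + 1⁴ + 3⁴ + 9⁴ = 6725
6725 → 6⁴ + 7⁴ + 2⁴ + 5⁴ = 4338
4338 → 4⁴ + 3⁴ + 3⁴ + 8⁴ = 4514
4514 → 4⁴ + 5⁴ + 1⁴ + 4⁴ = 1138
1138 → 1⁴ + 1⁴ + 3⁴ + 8⁴ = 4179
4179 → 4⁴ + 1⁴ + 7⁴ + 9⁴ = 9219
9219 → 9⁴ + 2⁴ + 1⁴ + 9⁴ = 13139  — 13139 already seen; the sequence cycles without reaching 1.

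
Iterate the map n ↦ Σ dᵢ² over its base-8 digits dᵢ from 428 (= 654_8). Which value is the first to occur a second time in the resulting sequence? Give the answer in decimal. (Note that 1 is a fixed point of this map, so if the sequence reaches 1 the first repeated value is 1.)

1

428 = (6,5,4)_8 → 6² + 5² + 4² = 77
77 = (1,1,5)_8 → 1² + 1² + 5² = 27
27 = (3,3)_8 → 3² + 3² = 18
18 = (2,2)_8 → 2² + 2² = 8
8 = (1,0)_8 → 1² + 0² = 1  — reached the fixed point 1.
1 → 1, so 1 is the first repeated value.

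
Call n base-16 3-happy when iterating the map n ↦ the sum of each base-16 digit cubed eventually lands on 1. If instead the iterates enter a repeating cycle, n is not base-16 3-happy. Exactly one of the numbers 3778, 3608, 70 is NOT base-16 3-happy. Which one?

3778: 3778 → 4480 → 514 → 16 → 1  — reaches 1 (base-16 3-happy)
3608: 3608 → 3257 → 3788 → 6200 → 1052 → 1793 → 344 → 638 → 3095 → 2072 → 1025 → 65 → 65  — repeats 65 (not base-16 3-happy)
70: 70 → 280 → 514 → 16 → 1  — reaches 1 (base-16 3-happy)

3608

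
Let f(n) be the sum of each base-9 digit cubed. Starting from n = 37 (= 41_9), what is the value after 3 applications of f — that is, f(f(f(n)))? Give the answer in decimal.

91

37 = (4,1)_9 → 4³ + 1³ = 64 + 1 = 65
65 = (7,2)_9 → 7³ + 2³ = 343 + 8 = 351
351 = (4,3,0)_9 → 4³ + 3³ + 0³ = 64 + 27 + 0 = 91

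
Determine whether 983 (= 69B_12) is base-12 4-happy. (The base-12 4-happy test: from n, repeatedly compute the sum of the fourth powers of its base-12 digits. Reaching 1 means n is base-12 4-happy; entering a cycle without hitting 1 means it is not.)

not base-12 4-happy

983 = (6,9,11)_12 → 6⁴ + 9⁴ + 11⁴ = 1296 + 6561 + 14641 = 22498
22498 = (1,1,0,2,10)_12 → 1⁴ + 1⁴ + 0⁴ + 2⁴ + 10⁴ = 1 + 1 + 0 + 16 + 10000 = 10018
10018 = (5,9,6,10)_12 → 5⁴ + 9⁴ + 6⁴ + 10⁴ = 625 + 6561 + 1296 + 10000 = 18482
18482 = (10,8,4,2)_12 → 10⁴ + 8⁴ + 4⁴ + 2⁴ = 10000 + 4096 + 256 + 16 = 14368
14368 = (8,3,9,4)_12 → 8⁴ + 3⁴ + 9⁴ + 4⁴ = 4096 + 81 + 6561 + 256 = 10994
10994 = (6,4,4,2)_12 → 6⁴ + 4⁴ + 4⁴ + 2⁴ = 1296 + 256 + 256 + 16 = 1824
1824 = (1,0,8,0)_12 → 1⁴ + 0⁴ + 8⁴ + 0⁴ = 1 + 0 + 4096 + 0 = 4097
4097 = (2,4,5,5)_12 → 2⁴ + 4⁴ + 5⁴ + 5⁴ = 16 + 256 + 625 + 625 = 1522
1522 = (10,6,10)_12 → 10⁴ + 6⁴ + 10⁴ = 10000 + 1296 + 10000 = 21296
21296 = (1,0,3,10,8)_12 → 1⁴ + 0⁴ + 3⁴ + 10⁴ + 8⁴ = 1 + 0 + 81 + 10000 + 4096 = 14178
14178 = (8,2,5,6)_12 → 8⁴ + 2⁴ + 5⁴ + 6⁴ = 4096 + 16 + 625 + 1296 = 6033
6033 = (3,5,10,9)_12 → 3⁴ + 5⁴ + 10⁴ + 9⁴ = 81 + 625 + 10000 + 6561 = 17267
17267 = (9,11,10,11)_12 → 9⁴ + 11⁴ + 10⁴ + 11⁴ = 6561 + 14641 + 10000 + 14641 = 45843
45843 = (2,2,6,4,3)_12 → 2⁴ + 2⁴ + 6⁴ + 4⁴ + 3⁴ = 16 + 16 + 1296 + 256 + 81 = 1665
1665 = (11,6,9)_12 → 11⁴ + 6⁴ + 9⁴ = 14641 + 1296 + 6561 = 22498  — 22498 already seen; the sequence cycles without reaching 1.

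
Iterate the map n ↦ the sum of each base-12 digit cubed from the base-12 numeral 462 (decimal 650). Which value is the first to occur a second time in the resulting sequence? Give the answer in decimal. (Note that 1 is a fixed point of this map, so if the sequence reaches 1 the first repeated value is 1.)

288

650 = (4,6,2)_12 → 4³ + 6³ + 2³ = 64 + 216 + 8 = 288
288 = (2,0,0)_12 → 2³ + 0³ + 0³ = 8 + 0 + 0 = 8
8 = (8)_12 → 8³ = 512
512 = (3,6,8)_12 → 3³ + 6³ + 8³ = 27 + 216 + 512 = 755
755 = (5,2,11)_12 → 5³ + 2³ + 11³ = 125 + 8 + 1331 = 1464
1464 = (10,2,0)_12 → 10³ + 2³ + 0³ = 1000 + 8 + 0 = 1008
1008 = (7,0,0)_12 → 7³ + 0³ + 0³ = 343 + 0 + 0 = 343
343 = (2,4,7)_12 → 2³ + 4³ + 7³ = 8 + 64 + 343 = 415
415 = (2,10,7)_12 → 2³ + 10³ + 7³ = 8 + 1000 + 343 = 1351
1351 = (9,4,7)_12 → 9³ + 4³ + 7³ = 729 + 64 + 343 = 1136
1136 = (7,10,8)_12 → 7³ + 10³ + 8³ = 343 + 1000 + 512 = 1855
1855 = (1,0,10,7)_12 → 1³ + 0³ + 10³ + 7³ = 1 + 0 + 1000 + 343 = 1344
1344 = (9,4,0)_12 → 9³ + 4³ + 0³ = 729 + 64 + 0 = 793
793 = (5,6,1)_12 → 5³ + 6³ + 1³ = 125 + 216 + 1 = 342
342 = (2,4,6)_12 → 2³ + 4³ + 6³ = 8 + 64 + 216 = 288  — 288 already appeared earlier.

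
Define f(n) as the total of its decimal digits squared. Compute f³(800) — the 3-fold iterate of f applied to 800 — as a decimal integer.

800 → 8² + 0² + 0² = 64 + 0 + 0 = 64
64 → 6² + 4² = 36 + 16 = 52
52 → 5² + 2² = 25 + 4 = 29

29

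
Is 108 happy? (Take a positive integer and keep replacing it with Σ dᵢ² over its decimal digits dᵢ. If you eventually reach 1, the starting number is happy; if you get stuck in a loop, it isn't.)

108 → 1² + 0² + 8² = 65
65 → 6² + 5² = 61
61 → 6² + 1² = 37
37 → 3² + 7² = 58
58 → 5² + 8² = 89
89 → 8² + 9² = 145
145 → 1² + 4² + 5² = 42
42 → 4² + 2² = 20
20 → 2² + 0² = 4
4 → 4² = 16
16 → 1² + 6² = 37  — 37 already seen; the sequence cycles without reaching 1.

not happy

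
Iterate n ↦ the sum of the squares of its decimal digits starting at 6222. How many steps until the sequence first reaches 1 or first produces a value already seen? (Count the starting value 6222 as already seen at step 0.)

6222 → 6² + 2² + 2² + 2² = 36 + 4 + 4 + 4 = 48
48 → 4² + 8² = 16 + 64 = 80
80 → 8² + 0² = 64 + 0 = 64
64 → 6² + 4² = 36 + 16 = 52
52 → 5² + 2² = 25 + 4 = 29
29 → 2² + 9² = 4 + 81 = 85
85 → 8² + 5² = 64 + 25 = 89
89 → 8² + 9² = 64 + 81 = 145
145 → 1² + 4² + 5² = 1 + 16 + 25 = 42
42 → 4² + 2² = 16 + 4 = 20
20 → 2² + 0² = 4 + 0 = 4
4 → 4² = 16
16 → 1² + 6² = 1 + 36 = 37
37 → 3² + 7² = 9 + 49 = 58
58 → 5² + 8² = 25 + 64 = 89  — 89 repeats.
That took 15 steps.

15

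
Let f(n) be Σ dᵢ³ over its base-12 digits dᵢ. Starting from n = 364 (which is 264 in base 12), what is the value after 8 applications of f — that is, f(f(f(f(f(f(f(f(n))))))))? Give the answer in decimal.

415

364 = (2,6,4)_12 → 2³ + 6³ + 4³ = 8 + 216 + 64 = 288
288 = (2,0,0)_12 → 2³ + 0³ + 0³ = 8 + 0 + 0 = 8
8 = (8)_12 → 8³ = 512
512 = (3,6,8)_12 → 3³ + 6³ + 8³ = 27 + 216 + 512 = 755
755 = (5,2,11)_12 → 5³ + 2³ + 11³ = 125 + 8 + 1331 = 1464
1464 = (10,2,0)_12 → 10³ + 2³ + 0³ = 1000 + 8 + 0 = 1008
1008 = (7,0,0)_12 → 7³ + 0³ + 0³ = 343 + 0 + 0 = 343
343 = (2,4,7)_12 → 2³ + 4³ + 7³ = 8 + 64 + 343 = 415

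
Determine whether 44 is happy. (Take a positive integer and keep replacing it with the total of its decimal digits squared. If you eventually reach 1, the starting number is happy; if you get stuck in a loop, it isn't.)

happy

44 → 4² + 4² = 16 + 16 = 32
32 → 3² + 2² = 9 + 4 = 13
13 → 1² + 3² = 1 + 9 = 10
10 → 1² + 0² = 1 + 0 = 1  — reached 1.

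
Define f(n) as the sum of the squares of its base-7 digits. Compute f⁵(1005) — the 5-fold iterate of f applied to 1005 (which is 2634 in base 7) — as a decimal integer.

1005 = (2,6,3,4)_7 → 2² + 6² + 3² + 4² = 4 + 36 + 9 + 16 = 65
65 = (1,2,2)_7 → 1² + 2² + 2² = 1 + 4 + 4 = 9
9 = (1,2)_7 → 1² + 2² = 1 + 4 = 5
5 = (5)_7 → 5² = 25
25 = (3,4)_7 → 3² + 4² = 9 + 16 = 25

25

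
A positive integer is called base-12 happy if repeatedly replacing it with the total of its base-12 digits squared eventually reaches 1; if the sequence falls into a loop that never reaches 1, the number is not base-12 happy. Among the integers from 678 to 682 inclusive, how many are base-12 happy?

1

678: 678 → 116 → 145 → 2 → 4 → 16 → 17 → 26 → 8 → 64 → 41 → 34 → 104 → 128 → 164 → 66 → 61 → 26  (repeats 26)
679: 679 → 129 → 181 → 11 → 121 → 101 → 89 → 74 → 40 → 25 → 5 → 25  (repeats 25)
680: 680 → 144 → 1  (reaches 1)
681: 681 → 161 → 27 → 13 → 2 → 4 → 16 → 17 → 26 → 8 → 64 → 41 → 34 → 104 → 128 → 164 → 66 → 61 → 26  (repeats 26)
682: 682 → 180 → 10 → 100 → 80 → 100  (repeats 100)
base-12 happy: 680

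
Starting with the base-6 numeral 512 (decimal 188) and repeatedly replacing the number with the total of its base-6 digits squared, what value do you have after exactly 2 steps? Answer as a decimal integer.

25

188 = (5,1,2)_6 → 5² + 1² + 2² = 30
30 = (5,0)_6 → 5² + 0² = 25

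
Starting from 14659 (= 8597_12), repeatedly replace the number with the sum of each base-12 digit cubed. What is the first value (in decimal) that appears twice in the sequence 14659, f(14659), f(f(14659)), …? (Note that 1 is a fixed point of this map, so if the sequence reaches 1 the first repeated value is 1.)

1

14659 = (8,5,9,7)_12 → 8³ + 5³ + 9³ + 7³ = 512 + 125 + 729 + 343 = 1709
1709 = (11,10,5)_12 → 11³ + 10³ + 5³ = 1331 + 1000 + 125 = 2456
2456 = (1,5,0,8)_12 → 1³ + 5³ + 0³ + 8³ = 1 + 125 + 0 + 512 = 638
638 = (4,5,2)_12 → 4³ + 5³ + 2³ = 64 + 125 + 8 = 197
197 = (1,4,5)_12 → 1³ + 4³ + 5³ = 1 + 64 + 125 = 190
190 = (1,3,10)_12 → 1³ + 3³ + 10³ = 1 + 27 + 1000 = 1028
1028 = (7,1,8)_12 → 7³ + 1³ + 8³ = 343 + 1 + 512 = 856
856 = (5,11,4)_12 → 5³ + 11³ + 4³ = 125 + 1331 + 64 = 1520
1520 = (10,6,8)_12 → 10³ + 6³ + 8³ = 1000 + 216 + 512 = 1728
1728 = (1,0,0,0)_12 → 1³ + 0³ + 0³ + 0³ = 1 + 0 + 0 + 0 = 1  — reached the fixed point 1.
1 → 1, so 1 is the first repeated value.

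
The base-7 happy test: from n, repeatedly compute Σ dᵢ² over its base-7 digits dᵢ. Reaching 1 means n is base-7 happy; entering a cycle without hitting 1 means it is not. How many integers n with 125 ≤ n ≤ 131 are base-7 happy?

1

125: 125 → 49 → 1  (reaches 1)
126: 126 → 20 → 40 → 50 → 2 → 4 → 16 → 8 → 2  (repeats 2)
127: 127 → 21 → 9 → 5 → 25 → 25  (repeats 25)
128: 128 → 24 → 18 → 20 → 40 → 50 → 2 → 4 → 16 → 8 → 2  (repeats 2)
129: 129 → 29 → 17 → 13 → 37 → 29  (repeats 29)
130: 130 → 36 → 26 → 34 → 52 → 10 → 10  (repeats 10)
131: 131 → 45 → 45  (repeats 45)
base-7 happy: 125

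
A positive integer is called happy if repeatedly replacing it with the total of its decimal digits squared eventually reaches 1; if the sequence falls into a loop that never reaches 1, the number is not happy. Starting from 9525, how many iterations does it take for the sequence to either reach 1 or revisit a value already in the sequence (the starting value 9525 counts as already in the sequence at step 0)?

15

9525 → 9² + 5² + 2² + 5² = 81 + 25 + 4 + 25 = 135
135 → 1² + 3² + 5² = 1 + 9 + 25 = 35
35 → 3² + 5² = 9 + 25 = 34
34 → 3² + 4² = 9 + 16 = 25
25 → 2² + 5² = 4 + 25 = 29
29 → 2² + 9² = 4 + 81 = 85
85 → 8² + 5² = 64 + 25 = 89
89 → 8² + 9² = 64 + 81 = 145
145 → 1² + 4² + 5² = 1 + 16 + 25 = 42
42 → 4² + 2² = 16 + 4 = 20
20 → 2² + 0² = 4 + 0 = 4
4 → 4² = 16
16 → 1² + 6² = 1 + 36 = 37
37 → 3² + 7² = 9 + 49 = 58
58 → 5² + 8² = 25 + 64 = 89  — 89 repeats.
That took 15 steps.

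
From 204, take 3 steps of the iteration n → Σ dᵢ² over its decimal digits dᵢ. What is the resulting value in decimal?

204 → 2² + 0² + 4² = 4 + 0 + 16 = 20
20 → 2² + 0² = 4 + 0 = 4
4 → 4² = 16

16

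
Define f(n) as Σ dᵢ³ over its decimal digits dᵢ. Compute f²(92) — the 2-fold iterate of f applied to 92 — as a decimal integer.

92 → 9³ + 2³ = 729 + 8 = 737
737 → 7³ + 3³ + 7³ = 343 + 27 + 343 = 713

713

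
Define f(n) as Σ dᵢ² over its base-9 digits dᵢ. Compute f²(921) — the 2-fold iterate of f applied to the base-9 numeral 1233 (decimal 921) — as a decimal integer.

29

921 = (1,2,3,3)_9 → 1² + 2² + 3² + 3² = 1 + 4 + 9 + 9 = 23
23 = (2,5)_9 → 2² + 5² = 4 + 25 = 29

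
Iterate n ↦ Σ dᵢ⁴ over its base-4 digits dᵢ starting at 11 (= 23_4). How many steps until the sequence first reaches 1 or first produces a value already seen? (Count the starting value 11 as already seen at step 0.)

6

11 = (2,3)_4 → 2⁴ + 3⁴ = 16 + 81 = 97
97 = (1,2,0,1)_4 → 1⁴ + 2⁴ + 0⁴ + 1⁴ = 1 + 16 + 0 + 1 = 18
18 = (1,0,2)_4 → 1⁴ + 0⁴ + 2⁴ = 1 + 0 + 16 = 17
17 = (1,0,1)_4 → 1⁴ + 0⁴ + 1⁴ = 1 + 0 + 1 = 2
2 = (2)_4 → 2⁴ = 16
16 = (1,0,0)_4 → 1⁴ + 0⁴ + 0⁴ = 1 + 0 + 0 = 1  — reached 1.
That took 6 steps.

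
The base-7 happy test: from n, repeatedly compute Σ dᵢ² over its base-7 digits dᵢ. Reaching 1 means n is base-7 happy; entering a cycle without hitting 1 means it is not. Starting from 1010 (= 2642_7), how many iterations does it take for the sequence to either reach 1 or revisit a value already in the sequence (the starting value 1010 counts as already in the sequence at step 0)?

1010 = (2,6,4,2)_7 → 2² + 6² + 4² + 2² = 4 + 36 + 16 + 4 = 60
60 = (1,1,4)_7 → 1² + 1² + 4² = 1 + 1 + 16 = 18
18 = (2,4)_7 → 2² + 4² = 4 + 16 = 20
20 = (2,6)_7 → 2² + 6² = 4 + 36 = 40
40 = (5,5)_7 → 5² + 5² = 25 + 25 = 50
50 = (1,0,1)_7 → 1² + 0² + 1² = 1 + 0 + 1 = 2
2 = (2)_7 → 2² = 4
4 = (4)_7 → 4² = 16
16 = (2,2)_7 → 2² + 2² = 4 + 4 = 8
8 = (1,1)_7 → 1² + 1² = 1 + 1 = 2  — 2 repeats.
That took 10 steps.

10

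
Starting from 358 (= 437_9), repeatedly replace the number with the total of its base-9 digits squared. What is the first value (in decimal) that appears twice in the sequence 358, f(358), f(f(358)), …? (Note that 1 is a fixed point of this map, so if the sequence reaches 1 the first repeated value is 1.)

358 = (4,3,7)_9 → 4² + 3² + 7² = 74
74 = (8,2)_9 → 8² + 2² = 68
68 = (7,5)_9 → 7² + 5² = 74  — 74 already appeared earlier.

74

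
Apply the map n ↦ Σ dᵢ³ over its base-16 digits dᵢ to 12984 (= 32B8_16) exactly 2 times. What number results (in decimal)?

684

12984 = (3,2,11,8)_16 → 3³ + 2³ + 11³ + 8³ = 1878
1878 = (7,5,6)_16 → 7³ + 5³ + 6³ = 684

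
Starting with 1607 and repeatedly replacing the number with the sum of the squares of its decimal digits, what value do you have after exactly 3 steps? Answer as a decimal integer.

1607 → 86
86 → 100
100 → 1

1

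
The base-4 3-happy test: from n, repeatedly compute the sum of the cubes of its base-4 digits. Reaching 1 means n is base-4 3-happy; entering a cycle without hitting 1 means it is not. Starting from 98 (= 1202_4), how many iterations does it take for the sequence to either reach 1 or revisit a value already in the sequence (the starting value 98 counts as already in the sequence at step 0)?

4

98 = (1,2,0,2)_4 → 1³ + 2³ + 0³ + 2³ = 1 + 8 + 0 + 8 = 17
17 = (1,0,1)_4 → 1³ + 0³ + 1³ = 1 + 0 + 1 = 2
2 = (2)_4 → 2³ = 8
8 = (2,0)_4 → 2³ + 0³ = 8 + 0 = 8  — 8 repeats.
That took 4 steps.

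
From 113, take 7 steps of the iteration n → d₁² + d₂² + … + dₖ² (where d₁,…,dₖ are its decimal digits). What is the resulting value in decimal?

89

113 → 1² + 1² + 3² = 11
11 → 1² + 1² = 2
2 → 2² = 4
4 → 4² = 16
16 → 1² + 6² = 37
37 → 3² + 7² = 58
58 → 5² + 8² = 89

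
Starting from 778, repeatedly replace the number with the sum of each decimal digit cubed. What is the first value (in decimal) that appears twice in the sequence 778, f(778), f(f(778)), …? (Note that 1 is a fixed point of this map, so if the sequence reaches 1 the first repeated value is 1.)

778 → 7³ + 7³ + 8³ = 343 + 343 + 512 = 1198
1198 → 1³ + 1³ + 9³ + 8³ = 1 + 1 + 729 + 512 = 1243
1243 → 1³ + 2³ + 4³ + 3³ = 1 + 8 + 64 + 27 = 100
100 → 1³ + 0³ + 0³ = 1 + 0 + 0 = 1  — reached the fixed point 1.
1 → 1, so 1 is the first repeated value.

1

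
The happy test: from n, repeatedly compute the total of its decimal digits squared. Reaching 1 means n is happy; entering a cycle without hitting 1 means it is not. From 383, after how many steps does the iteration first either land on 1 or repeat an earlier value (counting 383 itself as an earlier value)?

4

383 → 3² + 8² + 3² = 9 + 64 + 9 = 82
82 → 8² + 2² = 64 + 4 = 68
68 → 6² + 8² = 36 + 64 = 100
100 → 1² + 0² + 0² = 1 + 0 + 0 = 1  — reached 1.
That took 4 steps.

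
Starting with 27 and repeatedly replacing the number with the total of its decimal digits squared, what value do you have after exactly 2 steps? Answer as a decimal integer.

27 → 53
53 → 34

34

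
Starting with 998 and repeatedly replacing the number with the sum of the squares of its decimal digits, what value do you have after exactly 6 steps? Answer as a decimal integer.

1

998 → 226
226 → 44
44 → 32
32 → 13
13 → 10
10 → 1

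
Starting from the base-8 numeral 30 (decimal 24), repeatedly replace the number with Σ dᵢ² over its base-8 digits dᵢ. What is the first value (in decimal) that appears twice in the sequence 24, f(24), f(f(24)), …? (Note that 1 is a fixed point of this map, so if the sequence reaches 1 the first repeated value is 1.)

4

24 = (3,0)_8 → 3² + 0² = 9
9 = (1,1)_8 → 1² + 1² = 2
2 = (2)_8 → 2² = 4
4 = (4)_8 → 4² = 16
16 = (2,0)_8 → 2² + 0² = 4  — 4 already appeared earlier.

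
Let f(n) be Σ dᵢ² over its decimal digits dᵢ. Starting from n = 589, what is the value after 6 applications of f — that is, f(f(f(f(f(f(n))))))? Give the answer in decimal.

89

589 → 170
170 → 50
50 → 25
25 → 29
29 → 85
85 → 89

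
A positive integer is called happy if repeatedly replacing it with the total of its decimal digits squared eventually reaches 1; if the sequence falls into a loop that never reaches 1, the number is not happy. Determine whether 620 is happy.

620 → 40
40 → 16
16 → 37
37 → 58
58 → 89
89 → 145
145 → 42
42 → 20
20 → 4
4 → 16  — 16 already seen; the sequence cycles without reaching 1.

not happy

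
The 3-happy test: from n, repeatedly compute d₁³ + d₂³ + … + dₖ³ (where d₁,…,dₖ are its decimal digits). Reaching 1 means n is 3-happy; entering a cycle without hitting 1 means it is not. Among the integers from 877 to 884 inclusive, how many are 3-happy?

877: 877 → 1198 → 1243 → 100 → 1  (reaches 1)
878: 878 → 1367 → 587 → 980 → 1241 → 74 → 407 → 407  (repeats 407)
879: 879 → 1584 → 702 → 351 → 153 → 153  (repeats 153)
880: 880 → 1024 → 73 → 370 → 370  (repeats 370)
881: 881 → 1025 → 134 → 92 → 737 → 713 → 371 → 371  (repeats 371)
882: 882 → 1032 → 36 → 243 → 99 → 1458 → 702 → 351 → 153 → 153  (repeats 153)
883: 883 → 1051 → 127 → 352 → 160 → 217 → 352  (repeats 352)
884: 884 → 1088 → 1025 → 134 → 92 → 737 → 713 → 371 → 371  (repeats 371)
3-happy: 877

1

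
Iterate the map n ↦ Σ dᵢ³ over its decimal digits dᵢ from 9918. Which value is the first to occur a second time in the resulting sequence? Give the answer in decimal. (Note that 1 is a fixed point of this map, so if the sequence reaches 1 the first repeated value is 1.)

9918 → 9³ + 9³ + 1³ + 8³ = 729 + 729 + 1 + 512 = 1971
1971 → 1³ + 9³ + 7³ + 1³ = 1 + 729 + 343 + 1 = 1074
1074 → 1³ + 0³ + 7³ + 4³ = 1 + 0 + 343 + 64 = 408
408 → 4³ + 0³ + 8³ = 64 + 0 + 512 = 576
576 → 5³ + 7³ + 6³ = 125 + 343 + 216 = 684
684 → 6³ + 8³ + 4³ = 216 + 512 + 64 = 792
792 → 7³ + 9³ + 2³ = 343 + 729 + 8 = 1080
1080 → 1³ + 0³ + 8³ + 0³ = 1 + 0 + 512 + 0 = 513
513 → 5³ + 1³ + 3³ = 125 + 1 + 27 = 153
153 → 1³ + 5³ + 3³ = 1 + 125 + 27 = 153  — 153 already appeared earlier.

153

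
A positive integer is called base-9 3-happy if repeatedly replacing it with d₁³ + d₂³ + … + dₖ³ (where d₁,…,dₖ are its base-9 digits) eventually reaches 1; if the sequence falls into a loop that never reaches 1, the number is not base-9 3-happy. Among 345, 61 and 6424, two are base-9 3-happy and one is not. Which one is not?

6424

345: 345 → 99 → 9 → 1  — reaches 1 (base-9 3-happy)
61: 61 → 559 → 729 → 1  — reaches 1 (base-9 3-happy)
6424: 6424 → 1206 → 638 → 1198 → 470 → 476 → 980 → 540 → 432 → 152 → 856 → 128 → 134 → 638  — repeats 638 (not base-9 3-happy)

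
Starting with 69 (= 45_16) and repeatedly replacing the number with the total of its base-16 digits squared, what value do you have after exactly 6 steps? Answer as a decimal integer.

181

69 = (4,5)_16 → 41
41 = (2,9)_16 → 85
85 = (5,5)_16 → 50
50 = (3,2)_16 → 13
13 = (13)_16 → 169
169 = (10,9)_16 → 181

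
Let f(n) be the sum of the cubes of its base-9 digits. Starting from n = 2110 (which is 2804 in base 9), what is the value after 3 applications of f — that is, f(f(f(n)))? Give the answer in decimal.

128

2110 = (2,8,0,4)_9 → 2³ + 8³ + 0³ + 4³ = 584
584 = (7,1,8)_9 → 7³ + 1³ + 8³ = 856
856 = (1,1,5,1)_9 → 1³ + 1³ + 5³ + 1³ = 128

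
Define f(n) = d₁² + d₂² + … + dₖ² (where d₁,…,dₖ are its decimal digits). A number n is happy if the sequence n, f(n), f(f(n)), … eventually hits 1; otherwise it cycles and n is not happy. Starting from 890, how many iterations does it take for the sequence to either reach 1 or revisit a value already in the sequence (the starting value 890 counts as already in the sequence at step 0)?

890 → 8² + 9² + 0² = 64 + 81 + 0 = 145
145 → 1² + 4² + 5² = 1 + 16 + 25 = 42
42 → 4² + 2² = 16 + 4 = 20
20 → 2² + 0² = 4 + 0 = 4
4 → 4² = 16
16 → 1² + 6² = 1 + 36 = 37
37 → 3² + 7² = 9 + 49 = 58
58 → 5² + 8² = 25 + 64 = 89
89 → 8² + 9² = 64 + 81 = 145  — 145 repeats.
That took 9 steps.

9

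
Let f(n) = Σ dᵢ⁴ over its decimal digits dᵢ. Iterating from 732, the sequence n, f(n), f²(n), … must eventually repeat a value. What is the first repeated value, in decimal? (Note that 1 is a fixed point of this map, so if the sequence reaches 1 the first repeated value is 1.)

732 → 7⁴ + 3⁴ + 2⁴ = 2401 + 81 + 16 = 2498
2498 → 2⁴ + 4⁴ + 9⁴ + 8⁴ = 16 + 256 + 6561 + 4096 = 10929
10929 → 1⁴ + 0⁴ + 9⁴ + 2⁴ + 9⁴ = 1 + 0 + 6561 + 16 + 6561 = 13139
13139 → 1⁴ + 3⁴ + 1⁴ + 3⁴ + 9⁴ = 1 + 81 + 1 + 81 + 6561 = 6725
6725 → 6⁴ + 7⁴ + 2⁴ + 5⁴ = 1296 + 2401 + 16 + 625 = 4338
4338 → 4⁴ + 3⁴ + 3⁴ + 8⁴ = 256 + 81 + 81 + 4096 = 4514
4514 → 4⁴ + 5⁴ + 1⁴ + 4⁴ = 256 + 625 + 1 + 256 = 1138
1138 → 1⁴ + 1⁴ + 3⁴ + 8⁴ = 1 + 1 + 81 + 4096 = 4179
4179 → 4⁴ + 1⁴ + 7⁴ + 9⁴ = 256 + 1 + 2401 + 6561 = 9219
9219 → 9⁴ + 2⁴ + 1⁴ + 9⁴ = 6561 + 16 + 1 + 6561 = 13139  — 13139 already appeared earlier.

13139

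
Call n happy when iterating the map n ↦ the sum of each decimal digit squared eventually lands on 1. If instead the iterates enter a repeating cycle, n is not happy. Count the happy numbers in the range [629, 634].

1

629: 629 → 121 → 6 → 36 → 45 → 41 → 17 → 50 → 25 → 29 → 85 → 89 → 145 → 42 → 20 → 4 → 16 → 37 → 58 → 89  (repeats 89)
630: 630 → 45 → 41 → 17 → 50 → 25 → 29 → 85 → 89 → 145 → 42 → 20 → 4 → 16 → 37 → 58 → 89  (repeats 89)
631: 631 → 46 → 52 → 29 → 85 → 89 → 145 → 42 → 20 → 4 → 16 → 37 → 58 → 89  (repeats 89)
632: 632 → 49 → 97 → 130 → 10 → 1  (reaches 1)
633: 633 → 54 → 41 → 17 → 50 → 25 → 29 → 85 → 89 → 145 → 42 → 20 → 4 → 16 → 37 → 58 → 89  (repeats 89)
634: 634 → 61 → 37 → 58 → 89 → 145 → 42 → 20 → 4 → 16 → 37  (repeats 37)
happy: 632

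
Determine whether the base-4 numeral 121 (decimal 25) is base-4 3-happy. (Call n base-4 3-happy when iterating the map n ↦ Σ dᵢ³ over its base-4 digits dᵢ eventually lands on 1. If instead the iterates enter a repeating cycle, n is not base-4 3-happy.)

25 = (1,2,1)_4 → 1³ + 2³ + 1³ = 1 + 8 + 1 = 10
10 = (2,2)_4 → 2³ + 2³ = 8 + 8 = 16
16 = (1,0,0)_4 → 1³ + 0³ + 0³ = 1 + 0 + 0 = 1  — reached 1.

base-4 3-happy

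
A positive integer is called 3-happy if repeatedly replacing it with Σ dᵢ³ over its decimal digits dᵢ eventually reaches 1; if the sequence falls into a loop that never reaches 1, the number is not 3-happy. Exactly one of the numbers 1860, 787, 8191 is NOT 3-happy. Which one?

1860

1860: 1860 → 729 → 1080 → 513 → 153 → 153  — repeats 153 (not 3-happy)
787: 787 → 1198 → 1243 → 100 → 1  — reaches 1 (3-happy)
8191: 8191 → 1243 → 100 → 1  — reaches 1 (3-happy)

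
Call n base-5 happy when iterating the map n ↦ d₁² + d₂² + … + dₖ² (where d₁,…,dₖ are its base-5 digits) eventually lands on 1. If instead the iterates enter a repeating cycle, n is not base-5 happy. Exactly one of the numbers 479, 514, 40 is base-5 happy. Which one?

479: 479 → 41 → 11 → 5 → 1  — reaches 1 (base-5 happy)
514: 514 → 36 → 6 → 2 → 4 → 16 → 10 → 4  — repeats 4 (not base-5 happy)
40: 40 → 10 → 4 → 16 → 10  — repeats 10 (not base-5 happy)

479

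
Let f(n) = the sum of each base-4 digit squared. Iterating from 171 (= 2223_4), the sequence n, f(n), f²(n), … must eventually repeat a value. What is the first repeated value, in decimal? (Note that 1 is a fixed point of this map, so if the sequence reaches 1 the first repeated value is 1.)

1

171 = (2,2,2,3)_4 → 2² + 2² + 2² + 3² = 4 + 4 + 4 + 9 = 21
21 = (1,1,1)_4 → 1² + 1² + 1² = 1 + 1 + 1 = 3
3 = (3)_4 → 3² = 9
9 = (2,1)_4 → 2² + 1² = 4 + 1 = 5
5 = (1,1)_4 → 1² + 1² = 1 + 1 = 2
2 = (2)_4 → 2² = 4
4 = (1,0)_4 → 1² + 0² = 1 + 0 = 1  — reached the fixed point 1.
1 → 1, so 1 is the first repeated value.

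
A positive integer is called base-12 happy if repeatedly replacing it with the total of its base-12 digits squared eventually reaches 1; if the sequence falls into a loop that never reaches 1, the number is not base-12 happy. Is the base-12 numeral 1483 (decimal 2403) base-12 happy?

not base-12 happy

2403 = (1,4,8,3)_12 → 90
90 = (7,6)_12 → 85
85 = (7,1)_12 → 50
50 = (4,2)_12 → 20
20 = (1,8)_12 → 65
65 = (5,5)_12 → 50  — 50 already seen; the sequence cycles without reaching 1.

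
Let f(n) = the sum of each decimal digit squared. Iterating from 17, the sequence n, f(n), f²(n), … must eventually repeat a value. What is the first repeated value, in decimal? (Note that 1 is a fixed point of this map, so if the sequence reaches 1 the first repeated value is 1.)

89

17 → 1² + 7² = 50
50 → 5² + 0² = 25
25 → 2² + 5² = 29
29 → 2² + 9² = 85
85 → 8² + 5² = 89
89 → 8² + 9² = 145
145 → 1² + 4² + 5² = 42
42 → 4² + 2² = 20
20 → 2² + 0² = 4
4 → 4² = 16
16 → 1² + 6² = 37
37 → 3² + 7² = 58
58 → 5² + 8² = 89  — 89 already appeared earlier.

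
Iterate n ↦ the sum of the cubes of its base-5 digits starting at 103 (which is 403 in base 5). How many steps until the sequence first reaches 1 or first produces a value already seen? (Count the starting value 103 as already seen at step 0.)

103 = (4,0,3)_5 → 4³ + 0³ + 3³ = 91
91 = (3,3,1)_5 → 3³ + 3³ + 1³ = 55
55 = (2,1,0)_5 → 2³ + 1³ + 0³ = 9
9 = (1,4)_5 → 1³ + 4³ = 65
65 = (2,3,0)_5 → 2³ + 3³ + 0³ = 35
35 = (1,2,0)_5 → 1³ + 2³ + 0³ = 9  — 9 repeats.
That took 6 steps.

6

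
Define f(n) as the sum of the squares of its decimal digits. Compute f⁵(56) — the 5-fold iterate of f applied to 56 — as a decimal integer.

145

56 → 5² + 6² = 61
61 → 6² + 1² = 37
37 → 3² + 7² = 58
58 → 5² + 8² = 89
89 → 8² + 9² = 145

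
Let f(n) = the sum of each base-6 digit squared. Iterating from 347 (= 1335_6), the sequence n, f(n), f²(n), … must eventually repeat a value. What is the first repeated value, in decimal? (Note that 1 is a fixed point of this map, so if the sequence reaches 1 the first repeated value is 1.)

1

347 = (1,3,3,5)_6 → 1² + 3² + 3² + 5² = 1 + 9 + 9 + 25 = 44
44 = (1,1,2)_6 → 1² + 1² + 2² = 1 + 1 + 4 = 6
6 = (1,0)_6 → 1² + 0² = 1 + 0 = 1  — reached the fixed point 1.
1 → 1, so 1 is the first repeated value.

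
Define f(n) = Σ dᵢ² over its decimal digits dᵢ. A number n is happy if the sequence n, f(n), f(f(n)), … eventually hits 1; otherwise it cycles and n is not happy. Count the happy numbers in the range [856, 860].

1

856: 856 → 125 → 30 → 9 → 81 → 65 → 61 → 37 → 58 → 89 → 145 → 42 → 20 → 4 → 16 → 37  (repeats 37)
857: 857 → 138 → 74 → 65 → 61 → 37 → 58 → 89 → 145 → 42 → 20 → 4 → 16 → 37  (repeats 37)
858: 858 → 153 → 35 → 34 → 25 → 29 → 85 → 89 → 145 → 42 → 20 → 4 → 16 → 37 → 58 → 89  (repeats 89)
859: 859 → 170 → 50 → 25 → 29 → 85 → 89 → 145 → 42 → 20 → 4 → 16 → 37 → 58 → 89  (repeats 89)
860: 860 → 100 → 1  (reaches 1)
happy: 860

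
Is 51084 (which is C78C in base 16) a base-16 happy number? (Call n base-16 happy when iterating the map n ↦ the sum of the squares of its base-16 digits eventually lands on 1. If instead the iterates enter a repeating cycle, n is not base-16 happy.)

51084 = (12,7,8,12)_16 → 401
401 = (1,9,1)_16 → 83
83 = (5,3)_16 → 34
34 = (2,2)_16 → 8
8 = (8)_16 → 64
64 = (4,0)_16 → 16
16 = (1,0)_16 → 1  — reached 1.

base-16 happy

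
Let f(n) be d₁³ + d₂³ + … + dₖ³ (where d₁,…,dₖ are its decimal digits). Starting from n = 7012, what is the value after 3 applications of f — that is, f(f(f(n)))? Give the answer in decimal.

7012 → 7³ + 0³ + 1³ + 2³ = 352
352 → 3³ + 5³ + 2³ = 160
160 → 1³ + 6³ + 0³ = 217

217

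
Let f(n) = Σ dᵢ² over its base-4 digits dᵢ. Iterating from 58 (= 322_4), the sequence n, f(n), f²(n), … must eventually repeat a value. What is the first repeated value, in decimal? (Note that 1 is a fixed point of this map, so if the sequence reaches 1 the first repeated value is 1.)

1

58 = (3,2,2)_4 → 3² + 2² + 2² = 17
17 = (1,0,1)_4 → 1² + 0² + 1² = 2
2 = (2)_4 → 2² = 4
4 = (1,0)_4 → 1² + 0² = 1  — reached the fixed point 1.
1 → 1, so 1 is the first repeated value.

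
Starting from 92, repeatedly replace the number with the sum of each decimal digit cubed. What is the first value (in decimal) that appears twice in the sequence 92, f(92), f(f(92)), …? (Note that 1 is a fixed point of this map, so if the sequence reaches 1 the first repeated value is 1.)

92 → 9³ + 2³ = 729 + 8 = 737
737 → 7³ + 3³ + 7³ = 343 + 27 + 343 = 713
713 → 7³ + 1³ + 3³ = 343 + 1 + 27 = 371
371 → 3³ + 7³ + 1³ = 27 + 343 + 1 = 371  — 371 already appeared earlier.

371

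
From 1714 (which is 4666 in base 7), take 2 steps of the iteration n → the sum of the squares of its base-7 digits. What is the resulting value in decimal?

1714 = (4,6,6,6)_7 → 4² + 6² + 6² + 6² = 124
124 = (2,3,5)_7 → 2² + 3² + 5² = 38

38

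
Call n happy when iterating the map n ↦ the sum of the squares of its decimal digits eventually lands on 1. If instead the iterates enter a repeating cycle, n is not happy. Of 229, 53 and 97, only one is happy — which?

229: 229 → 89 → 145 → 42 → 20 → 4 → 16 → 37 → 58 → 89  — repeats 89 (not happy)
53: 53 → 34 → 25 → 29 → 85 → 89 → 145 → 42 → 20 → 4 → 16 → 37 → 58 → 89  — repeats 89 (not happy)
97: 97 → 130 → 10 → 1  — reaches 1 (happy)

97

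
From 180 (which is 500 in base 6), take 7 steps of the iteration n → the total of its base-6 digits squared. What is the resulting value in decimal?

180 = (5,0,0)_6 → 5² + 0² + 0² = 25
25 = (4,1)_6 → 4² + 1² = 17
17 = (2,5)_6 → 2² + 5² = 29
29 = (4,5)_6 → 4² + 5² = 41
41 = (1,0,5)_6 → 1² + 0² + 5² = 26
26 = (4,2)_6 → 4² + 2² = 20
20 = (3,2)_6 → 3² + 2² = 13

13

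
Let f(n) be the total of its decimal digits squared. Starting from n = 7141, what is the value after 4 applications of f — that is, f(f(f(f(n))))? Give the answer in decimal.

145

7141 → 7² + 1² + 4² + 1² = 49 + 1 + 16 + 1 = 67
67 → 6² + 7² = 36 + 49 = 85
85 → 8² + 5² = 64 + 25 = 89
89 → 8² + 9² = 64 + 81 = 145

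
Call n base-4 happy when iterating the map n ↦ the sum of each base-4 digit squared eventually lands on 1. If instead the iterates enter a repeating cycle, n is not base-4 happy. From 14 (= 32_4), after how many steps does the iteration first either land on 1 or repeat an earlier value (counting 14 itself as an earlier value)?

14 = (3,2)_4 → 3² + 2² = 9 + 4 = 13
13 = (3,1)_4 → 3² + 1² = 9 + 1 = 10
10 = (2,2)_4 → 2² + 2² = 4 + 4 = 8
8 = (2,0)_4 → 2² + 0² = 4 + 0 = 4
4 = (1,0)_4 → 1² + 0² = 1 + 0 = 1  — reached 1.
That took 5 steps.

5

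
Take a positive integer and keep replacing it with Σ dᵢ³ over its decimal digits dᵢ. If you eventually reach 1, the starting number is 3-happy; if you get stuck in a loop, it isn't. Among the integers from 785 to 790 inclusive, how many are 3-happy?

785: 785 → 980 → 1241 → 74 → 407 → 407  — not 3-happy
786: 786 → 1071 → 345 → 216 → 225 → 141 → 66 → 432 → 99 → 1458 → 702 → 351 → 153 → 153  — not 3-happy
787: 787 → 1198 → 1243 → 100 → 1  — 3-happy
788: 788 → 1367 → 587 → 980 → 1241 → 74 → 407 → 407  — not 3-happy
789: 789 → 1584 → 702 → 351 → 153 → 153  — not 3-happy
790: 790 → 1072 → 352 → 160 → 217 → 352  — not 3-happy
3-happy: 787

1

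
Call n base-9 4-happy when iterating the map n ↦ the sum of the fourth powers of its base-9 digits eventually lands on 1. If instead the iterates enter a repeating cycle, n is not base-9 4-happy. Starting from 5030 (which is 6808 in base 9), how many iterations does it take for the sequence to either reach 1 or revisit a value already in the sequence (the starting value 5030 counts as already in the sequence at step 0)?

14

5030 = (6,8,0,8)_9 → 6⁴ + 8⁴ + 0⁴ + 8⁴ = 9488
9488 = (1,4,0,1,2)_9 → 1⁴ + 4⁴ + 0⁴ + 1⁴ + 2⁴ = 274
274 = (3,3,4)_9 → 3⁴ + 3⁴ + 4⁴ = 418
418 = (5,1,4)_9 → 5⁴ + 1⁴ + 4⁴ = 882
882 = (1,1,8,0)_9 → 1⁴ + 1⁴ + 8⁴ + 0⁴ = 4098
4098 = (5,5,5,3)_9 → 5⁴ + 5⁴ + 5⁴ + 3⁴ = 1956
1956 = (2,6,1,3)_9 → 2⁴ + 6⁴ + 1⁴ + 3⁴ = 1394
1394 = (1,8,1,8)_9 → 1⁴ + 8⁴ + 1⁴ + 8⁴ = 8194
8194 = (1,2,2,1,4)_9 → 1⁴ + 2⁴ + 2⁴ + 1⁴ + 4⁴ = 290
290 = (3,5,2)_9 → 3⁴ + 5⁴ + 2⁴ = 722
722 = (8,8,2)_9 → 8⁴ + 8⁴ + 2⁴ = 8208
8208 = (1,2,2,3,0)_9 → 1⁴ + 2⁴ + 2⁴ + 3⁴ + 0⁴ = 114
114 = (1,3,6)_9 → 1⁴ + 3⁴ + 6⁴ = 1378
1378 = (1,8,0,1)_9 → 1⁴ + 8⁴ + 0⁴ + 1⁴ = 4098  — 4098 repeats.
That took 14 steps.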